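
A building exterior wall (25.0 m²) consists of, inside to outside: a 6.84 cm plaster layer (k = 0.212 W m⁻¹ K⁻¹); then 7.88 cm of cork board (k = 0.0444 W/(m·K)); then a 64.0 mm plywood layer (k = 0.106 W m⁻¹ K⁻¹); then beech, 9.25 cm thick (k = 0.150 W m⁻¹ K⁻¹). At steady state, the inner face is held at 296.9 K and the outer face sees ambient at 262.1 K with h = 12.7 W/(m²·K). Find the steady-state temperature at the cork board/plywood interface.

T = 275.41 K

Series thermal resistances, inner to outer:
  R_plaster = L/(kA) = 0.0684/(0.212·25.0) = 0.01291 K/W
  R_cork board = L/(kA) = 0.0788/(0.0444·25.0) = 0.07099 K/W
  R_plywood = L/(kA) = 0.0640/(0.106·25.0) = 0.02415 K/W
  R_beech = L/(kA) = 0.0925/(0.150·25.0) = 0.02467 K/W
  R_conv,out = 1/(hA) = 1/(12.7·25.0) = 0.003150 K/W
ΣR = 0.01291 + 0.07099 + 0.02415 + 0.02467 + 0.003150 = 0.1359 K/W
Q = ΔT/ΣR = (296.9 K − 262.1 K)/0.1359 = 256.1 W
From the inner boundary to the cork board/plywood interface, ΣR_partial = 0.08390 K/W.
T_interface = T_in − Q·ΣR_partial = 296.9 K − (256.1)(0.08390) = 275.41 K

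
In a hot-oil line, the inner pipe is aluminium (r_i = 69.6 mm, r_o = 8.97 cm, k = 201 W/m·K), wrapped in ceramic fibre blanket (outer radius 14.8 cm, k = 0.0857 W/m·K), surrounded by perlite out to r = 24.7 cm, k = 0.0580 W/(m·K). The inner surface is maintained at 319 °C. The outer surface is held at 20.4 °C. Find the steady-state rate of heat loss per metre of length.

Series thermal resistances, inner to outer:
  R'_aluminium = ln(0.0897/0.0696)/(2πk) = 0.2537/(2π·201) = 2.009×10^-4 m·K/W
  R'_ceramic fibre blanket = ln(0.148/0.0897)/(2πk) = 0.5007/(2π·0.0857) = 0.9299 m·K/W
  R'_perlite = ln(0.247/0.148)/(2πk) = 0.5122/(2π·0.0580) = 1.405 m·K/W
ΣR = 2.009×10^-4 + 0.9299 + 1.405 = 2.335 m·K/W
Q' = ΔT/ΣR = (319 °C − 20.4 °C)/2.335 = 128 W/m

Q' = 128 W/m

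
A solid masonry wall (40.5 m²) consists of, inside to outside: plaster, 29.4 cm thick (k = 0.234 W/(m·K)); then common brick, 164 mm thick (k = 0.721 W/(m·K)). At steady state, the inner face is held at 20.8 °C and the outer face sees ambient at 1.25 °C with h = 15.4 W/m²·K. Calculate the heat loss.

Q = 511 W

Treat each layer as a resistance in series:
  R_plaster = L/(kA) = 0.294/(0.234·40.5) = 0.03102 K/W
  R_common brick = L/(kA) = 0.164/(0.721·40.5) = 0.005616 K/W
  R_conv,out = 1/(hA) = 1/(15.4·40.5) = 0.001603 K/W
ΣR = 0.03102 + 0.005616 + 0.001603 = 0.03824 K/W
Q = ΔT/ΣR = (20.8 °C − 1.25 °C)/0.03824 = 511 W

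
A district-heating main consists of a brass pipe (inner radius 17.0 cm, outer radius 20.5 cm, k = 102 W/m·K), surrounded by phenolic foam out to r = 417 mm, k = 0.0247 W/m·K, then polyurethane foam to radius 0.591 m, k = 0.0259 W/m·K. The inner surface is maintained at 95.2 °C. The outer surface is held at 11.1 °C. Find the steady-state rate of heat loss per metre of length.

Resistance network (inner→outer):
  R'_brass = ln(0.205/0.170)/(2πk) = 0.1872/(2π·102) = 2.921×10^-4 m·K/W
  R'_phenolic foam = ln(0.417/0.205)/(2πk) = 0.7101/(2π·0.0247) = 4.575 m·K/W
  R'_polyurethane foam = ln(0.591/0.417)/(2πk) = 0.3487/(2π·0.0259) = 2.143 m·K/W
ΣR = 2.921×10^-4 + 4.575 + 2.143 = 6.718 m·K/W
Q' = ΔT/ΣR = (95.2 °C − 11.1 °C)/6.718 = 12.5 W/m

Q' = 12.5 W/m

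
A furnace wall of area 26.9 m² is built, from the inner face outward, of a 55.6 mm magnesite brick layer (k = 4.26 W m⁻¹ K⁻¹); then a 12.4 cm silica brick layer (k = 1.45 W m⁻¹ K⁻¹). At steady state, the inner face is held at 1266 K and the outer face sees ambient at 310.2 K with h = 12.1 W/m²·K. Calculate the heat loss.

Treat each layer as a resistance in series:
  R_magnesite brick = L/(kA) = 0.0556/(4.26·26.9) = 4.852×10^-4 K/W
  R_silica brick = L/(kA) = 0.124/(1.45·26.9) = 0.003179 K/W
  R_conv,out = 1/(hA) = 1/(12.1·26.9) = 0.003072 K/W
ΣR = 4.852×10^-4 + 0.003179 + 0.003072 = 0.006736 K/W
Q = ΔT/ΣR = (1266 K − 310.2 K)/0.006736 = 1.42×10^5 W

Q = 1.42×10^5 W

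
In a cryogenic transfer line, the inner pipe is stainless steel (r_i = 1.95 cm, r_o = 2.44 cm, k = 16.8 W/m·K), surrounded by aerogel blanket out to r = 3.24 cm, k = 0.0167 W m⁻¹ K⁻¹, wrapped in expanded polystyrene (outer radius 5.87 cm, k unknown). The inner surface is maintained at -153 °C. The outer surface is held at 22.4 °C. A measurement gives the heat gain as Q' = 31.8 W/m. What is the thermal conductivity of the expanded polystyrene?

k = 0.0336 W/m·K

ΣR = ΔT/Q' = |-153 − 22.4|/31.8 = 5.516 m·K/W
Known resistances:
  R'_stainless steel = ln(0.0244/0.0195)/(2πk) = 0.2242/(2π·16.8) = 0.002124 m·K/W
  R'_aerogel blanket = ln(0.0324/0.0244)/(2πk) = 0.2836/(2π·0.0167) = 2.703 m·K/W
R_expanded polystyrene = ΣR − ΣR_known = 5.516 − 2.705 = 2.811 m·K/W
ln(r₂/r₁)/(2πk) = 2.811 ⇒ k = 0.5943/(2π·2.811) = 0.0336 W/m·K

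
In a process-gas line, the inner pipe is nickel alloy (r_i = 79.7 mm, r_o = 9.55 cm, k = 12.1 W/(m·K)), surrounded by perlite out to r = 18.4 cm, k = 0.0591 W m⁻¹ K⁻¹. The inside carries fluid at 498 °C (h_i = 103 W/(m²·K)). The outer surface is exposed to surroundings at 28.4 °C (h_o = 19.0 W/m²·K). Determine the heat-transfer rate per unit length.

Q' = 256 W/m

Resistance network (inner→outer):
  R'_conv,in = 1/(2πr h) = 1/(2π·0.0797·103) = 0.01939 m·K/W
  R'_nickel alloy = ln(0.0955/0.0797)/(2πk) = 0.1809/(2π·12.1) = 0.002379 m·K/W
  R'_perlite = ln(0.184/0.0955)/(2πk) = 0.6558/(2π·0.0591) = 1.766 m·K/W
  R'_conv,out = 1/(2πr h) = 1/(2π·0.184·19.0) = 0.04552 m·K/W
ΣR = 0.01939 + 0.002379 + 1.766 + 0.04552 = 1.833 m·K/W
Q' = ΔT/ΣR = (498 °C − 28.4 °C)/1.833 = 256 W/m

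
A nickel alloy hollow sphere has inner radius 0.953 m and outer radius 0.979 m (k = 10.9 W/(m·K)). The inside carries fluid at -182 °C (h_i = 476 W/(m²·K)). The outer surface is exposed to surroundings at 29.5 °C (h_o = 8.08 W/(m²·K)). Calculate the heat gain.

Treat each layer as a resistance in series:
  R_conv,in = 1/(4πr²h) = 1/(4π·0.953²·476) = 1.841×10^-4 K/W
  R_nickel alloy = (1/0.953 − 1/0.979)/(4πk) = 0.02787/(4π·10.9) = 2.035×10^-4 K/W
  R_conv,out = 1/(4πr²h) = 1/(4π·0.979²·8.08) = 0.01028 K/W
ΣR = 1.841×10^-4 + 2.035×10^-4 + 0.01028 = 0.01067 K/W
Q = ΔT/ΣR = (-182 °C − 29.5 °C)/0.01067 = -19800 W
(Negative Q ⇒ heat flows inward; heat gain = 19800 W.)

Q = 19800 W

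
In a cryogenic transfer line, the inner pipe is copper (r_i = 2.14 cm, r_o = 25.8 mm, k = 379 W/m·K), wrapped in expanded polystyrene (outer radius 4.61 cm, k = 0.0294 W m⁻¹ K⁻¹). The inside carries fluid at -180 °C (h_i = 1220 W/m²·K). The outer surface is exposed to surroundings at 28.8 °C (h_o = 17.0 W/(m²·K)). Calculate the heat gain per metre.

Q' = 62.3 W/m

Series thermal resistances, inner to outer:
  R'_conv,in = 1/(2πr h) = 1/(2π·0.0214·1220) = 0.006096 m·K/W
  R'_copper = ln(0.0258/0.0214)/(2πk) = 0.1870/(2π·379) = 7.852×10^-5 m·K/W
  R'_expanded polystyrene = ln(0.0461/0.0258)/(2πk) = 0.5804/(2π·0.0294) = 3.142 m·K/W
  R'_conv,out = 1/(2πr h) = 1/(2π·0.0461·17.0) = 0.2031 m·K/W
ΣR = 0.006096 + 7.852×10^-5 + 3.142 + 0.2031 = 3.351 m·K/W
Q' = ΔT/ΣR = (-180 °C − 28.8 °C)/3.351 = -62.3 W/m
(Negative Q' ⇒ heat flows inward; heat gain = 62.3 W/m.)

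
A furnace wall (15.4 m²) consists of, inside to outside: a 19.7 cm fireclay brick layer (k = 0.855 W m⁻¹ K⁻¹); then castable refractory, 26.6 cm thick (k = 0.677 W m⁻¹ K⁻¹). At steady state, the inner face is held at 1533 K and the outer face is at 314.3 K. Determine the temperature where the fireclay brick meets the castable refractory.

Treat each layer as a resistance in series:
  R_fireclay brick = L/(kA) = 0.197/(0.855·15.4) = 0.01496 K/W
  R_castable refractory = L/(kA) = 0.266/(0.677·15.4) = 0.02551 K/W
ΣR = 0.01496 + 0.02551 = 0.04047 K/W
Q = ΔT/ΣR = (1533 K − 314.3 K)/0.04047 = 30110 W
From the inner boundary to the fireclay brick/castable refractory interface, ΣR_partial = 0.01496 K/W.
T_interface = T_in − Q·ΣR_partial = 1533 K − (30110)(0.01496) = 1083 K

T = 1083 K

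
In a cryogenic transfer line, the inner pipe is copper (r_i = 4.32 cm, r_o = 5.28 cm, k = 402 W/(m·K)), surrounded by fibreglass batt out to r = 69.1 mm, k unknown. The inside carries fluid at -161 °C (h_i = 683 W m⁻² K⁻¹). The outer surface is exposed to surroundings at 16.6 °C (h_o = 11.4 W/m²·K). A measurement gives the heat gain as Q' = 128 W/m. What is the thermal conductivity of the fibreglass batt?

ΣR = ΔT/Q' = |-161 − 16.6|/128 = 1.387 m·K/W
Known resistances:
  R'_conv,in = 1/(2πr h) = 1/(2π·0.0432·683) = 0.005394 m·K/W
  R'_copper = ln(0.0528/0.0432)/(2πk) = 0.2007/(2π·402) = 7.945×10^-5 m·K/W
  R'_conv,out = 1/(2πr h) = 1/(2π·0.0691·11.4) = 0.2020 m·K/W
R_fibreglass batt = ΣR − ΣR_known = 1.387 − 0.2075 = 1.179 m·K/W
ln(r₂/r₁)/(2πk) = 1.179 ⇒ k = 0.2690/(2π·1.179) = 0.0363 W/m·K

k = 0.0363 W/m·K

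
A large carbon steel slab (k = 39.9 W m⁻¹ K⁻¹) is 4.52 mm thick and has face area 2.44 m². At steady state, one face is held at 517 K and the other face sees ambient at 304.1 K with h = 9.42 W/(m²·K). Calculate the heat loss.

Q = 4.89 kW

Resistance network (inner→outer):
  R_carbon steel = L/(kA) = 0.00452/(39.9·2.44) = 4.643×10^-5 K/W
  R_conv,out = 1/(hA) = 1/(9.42·2.44) = 0.04351 K/W
ΣR = 4.643×10^-5 + 0.04351 = 0.04356 K/W
Q = ΔT/ΣR = (517 K − 304.1 K)/0.04356 = 4890 W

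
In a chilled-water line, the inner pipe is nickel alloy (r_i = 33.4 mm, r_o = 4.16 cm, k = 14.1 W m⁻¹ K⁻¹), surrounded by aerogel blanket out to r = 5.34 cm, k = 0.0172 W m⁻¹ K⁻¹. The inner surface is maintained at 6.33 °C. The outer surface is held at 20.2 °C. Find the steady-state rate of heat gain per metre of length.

Q' = 6.00 W/m

Resistance network (inner→outer):
  R'_nickel alloy = ln(0.0416/0.0334)/(2πk) = 0.2195/(2π·14.1) = 0.002478 m·K/W
  R'_aerogel blanket = ln(0.0534/0.0416)/(2πk) = 0.2497/(2π·0.0172) = 2.311 m·K/W
ΣR = 0.002478 + 2.311 = 2.313 m·K/W
Q' = ΔT/ΣR = (6.33 °C − 20.2 °C)/2.313 = -6.00 W/m
(Negative Q' ⇒ heat flows inward; heat gain = 6.00 W/m.)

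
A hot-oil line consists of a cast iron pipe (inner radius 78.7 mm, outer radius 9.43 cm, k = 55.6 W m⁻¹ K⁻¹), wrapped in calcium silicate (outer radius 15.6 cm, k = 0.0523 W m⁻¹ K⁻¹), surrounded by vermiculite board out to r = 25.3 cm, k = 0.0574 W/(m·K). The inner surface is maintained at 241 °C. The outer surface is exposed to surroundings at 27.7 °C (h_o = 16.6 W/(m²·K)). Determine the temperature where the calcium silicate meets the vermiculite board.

T = 129 °C

Treat each layer as a resistance in series:
  R'_cast iron = ln(0.0943/0.0787)/(2πk) = 0.1808/(2π·55.6) = 5.176×10^-4 m·K/W
  R'_calcium silicate = ln(0.156/0.0943)/(2πk) = 0.5034/(2π·0.0523) = 1.532 m·K/W
  R'_vermiculite board = ln(0.253/0.156)/(2πk) = 0.4835/(2π·0.0574) = 1.341 m·K/W
  R'_conv,out = 1/(2πr h) = 1/(2π·0.253·16.6) = 0.03790 m·K/W
ΣR = 5.176×10^-4 + 1.532 + 1.341 + 0.03790 = 2.911 m·K/W
Q' = ΔT/ΣR = (241 °C − 27.7 °C)/2.911 = 73.27 W/m
From the inner boundary to the calcium silicate/vermiculite board interface, ΣR_partial = 1.533 m·K/W.
T_interface = T_in − Q'·ΣR_partial = 241 °C − (73.27)(1.533) = 129 °C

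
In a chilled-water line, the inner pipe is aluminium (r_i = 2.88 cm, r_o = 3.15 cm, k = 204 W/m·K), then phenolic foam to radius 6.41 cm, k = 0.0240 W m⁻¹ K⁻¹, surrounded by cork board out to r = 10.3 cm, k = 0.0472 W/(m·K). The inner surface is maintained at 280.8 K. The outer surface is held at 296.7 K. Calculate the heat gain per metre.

Series thermal resistances, inner to outer:
  R'_aluminium = ln(0.0315/0.0288)/(2πk) = 0.08961/(2π·204) = 6.991×10^-5 m·K/W
  R'_phenolic foam = ln(0.0641/0.0315)/(2πk) = 0.7105/(2π·0.0240) = 4.711 m·K/W
  R'_cork board = ln(0.103/0.0641)/(2πk) = 0.4743/(2π·0.0472) = 1.599 m·K/W
ΣR = 6.991×10^-5 + 4.711 + 1.599 = 6.310 m·K/W
Q' = ΔT/ΣR = (280.8 K − 296.7 K)/6.310 = -2.52 W/m
(Negative Q' ⇒ heat flows inward; heat gain = 2.52 W/m.)

Q' = 2.52 W/m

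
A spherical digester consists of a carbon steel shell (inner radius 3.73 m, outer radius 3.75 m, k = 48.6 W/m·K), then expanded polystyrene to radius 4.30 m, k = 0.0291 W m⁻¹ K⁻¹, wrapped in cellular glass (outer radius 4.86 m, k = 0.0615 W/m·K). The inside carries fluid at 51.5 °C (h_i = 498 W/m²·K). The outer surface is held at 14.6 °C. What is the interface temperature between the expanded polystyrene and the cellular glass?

Treat each layer as a resistance in series:
  R_conv,in = 1/(4πr²h) = 1/(4π·3.73²·498) = 1.149×10^-5 K/W
  R_carbon steel = (1/3.73 − 1/3.75)/(4πk) = 0.001430/(4π·48.6) = 2.341×10^-6 K/W
  R_expanded polystyrene = (1/3.75 − 1/4.30)/(4πk) = 0.03411/(4π·0.0291) = 0.09327 K/W
  R_cellular glass = (1/4.30 − 1/4.86)/(4πk) = 0.02680/(4π·0.0615) = 0.03467 K/W
ΣR = 1.149×10^-5 + 2.341×10^-6 + 0.09327 + 0.03467 = 0.1280 K/W
Q = ΔT/ΣR = (51.5 °C − 14.6 °C)/0.1280 = 288.3 W
From the inner boundary to the expanded polystyrene/cellular glass interface, ΣR_partial = 0.09328 K/W.
T_interface = T_in − Q·ΣR_partial = 51.5 °C − (288.3)(0.09328) = 24.6 °C

T = 24.6 °C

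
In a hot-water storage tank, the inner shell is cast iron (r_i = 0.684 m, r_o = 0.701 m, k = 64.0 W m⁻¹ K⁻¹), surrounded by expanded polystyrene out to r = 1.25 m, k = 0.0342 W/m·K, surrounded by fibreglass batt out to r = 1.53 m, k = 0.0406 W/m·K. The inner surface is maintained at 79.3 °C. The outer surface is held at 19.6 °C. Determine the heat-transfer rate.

Series thermal resistances, inner to outer:
  R_cast iron = (1/0.684 − 1/0.701)/(4πk) = 0.03545/(4π·64.0) = 4.408×10^-5 K/W
  R_expanded polystyrene = (1/0.701 − 1/1.25)/(4πk) = 0.6265/(4π·0.0342) = 1.458 K/W
  R_fibreglass batt = (1/1.25 − 1/1.53)/(4πk) = 0.1464/(4π·0.0406) = 0.2870 K/W
ΣR = 4.408×10^-5 + 1.458 + 0.2870 = 1.745 K/W
Q = ΔT/ΣR = (79.3 °C − 19.6 °C)/1.745 = 34.2 W

Q = 34.2 W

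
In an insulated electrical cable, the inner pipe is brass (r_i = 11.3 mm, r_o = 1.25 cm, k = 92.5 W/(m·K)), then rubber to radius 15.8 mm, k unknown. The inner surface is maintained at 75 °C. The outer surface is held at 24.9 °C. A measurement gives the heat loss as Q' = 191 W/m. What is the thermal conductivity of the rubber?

k = 0.142 W/m·K

ΣR = ΔT/Q' = |75 − 24.9|/191 = 0.2623 m·K/W
Known resistances:
  R'_brass = ln(0.0125/0.0113)/(2πk) = 0.1009/(2π·92.5) = 1.737×10^-4 m·K/W
R_rubber = ΣR − ΣR_known = 0.2623 − 1.737×10^-4 = 0.2621 m·K/W
ln(r₂/r₁)/(2πk) = 0.2621 ⇒ k = 0.2343/(2π·0.2621) = 0.142 W/m·K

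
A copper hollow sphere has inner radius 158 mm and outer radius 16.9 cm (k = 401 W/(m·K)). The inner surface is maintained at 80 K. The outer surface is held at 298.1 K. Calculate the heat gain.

Q = 4πk·ΔT/(1/r₁ − 1/r₂) = 4π × 401 × 218.1 / (1/0.158 − 1/0.169) = 2.67×10^6 W

Q = 2670 kW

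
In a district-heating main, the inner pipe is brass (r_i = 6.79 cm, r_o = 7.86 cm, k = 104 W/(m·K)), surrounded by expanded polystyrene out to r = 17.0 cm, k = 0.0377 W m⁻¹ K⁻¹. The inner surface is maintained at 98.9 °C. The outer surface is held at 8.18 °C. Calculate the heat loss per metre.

Resistance network (inner→outer):
  R'_brass = ln(0.0786/0.0679)/(2πk) = 0.1463/(2π·104) = 2.239×10^-4 m·K/W
  R'_expanded polystyrene = ln(0.170/0.0786)/(2πk) = 0.7714/(2π·0.0377) = 3.257 m·K/W
ΣR = 2.239×10^-4 + 3.257 = 3.257 m·K/W
Q' = ΔT/ΣR = (98.9 °C − 8.18 °C)/3.257 = 27.9 W/m

Q' = 27.9 W/m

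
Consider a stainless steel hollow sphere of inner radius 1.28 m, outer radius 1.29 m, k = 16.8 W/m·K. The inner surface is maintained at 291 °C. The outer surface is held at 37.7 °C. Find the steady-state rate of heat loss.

Q = 4πk·ΔT/(1/r₁ − 1/r₂) = 4π × 16.8 × 253.3 / (1/1.28 − 1/1.29) = 8.83×10^6 W

Q = 8830 kW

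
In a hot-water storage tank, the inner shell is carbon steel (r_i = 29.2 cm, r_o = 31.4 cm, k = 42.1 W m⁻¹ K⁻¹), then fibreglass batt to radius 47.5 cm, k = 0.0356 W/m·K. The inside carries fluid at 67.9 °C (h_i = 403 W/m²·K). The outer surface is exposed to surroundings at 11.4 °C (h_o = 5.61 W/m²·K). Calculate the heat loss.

Q = 22.8 W

Resistance network (inner→outer):
  R_conv,in = 1/(4πr²h) = 1/(4π·0.292²·403) = 0.002316 K/W
  R_carbon steel = (1/0.292 − 1/0.314)/(4πk) = 0.2399/(4π·42.1) = 4.535×10^-4 K/W
  R_fibreglass batt = (1/0.314 − 1/0.475)/(4πk) = 1.079/(4π·0.0356) = 2.413 K/W
  R_conv,out = 1/(4πr²h) = 1/(4π·0.475²·5.61) = 0.06287 K/W
ΣR = 0.002316 + 4.535×10^-4 + 2.413 + 0.06287 = 2.479 K/W
Q = ΔT/ΣR = (67.9 °C − 11.4 °C)/2.479 = 22.8 W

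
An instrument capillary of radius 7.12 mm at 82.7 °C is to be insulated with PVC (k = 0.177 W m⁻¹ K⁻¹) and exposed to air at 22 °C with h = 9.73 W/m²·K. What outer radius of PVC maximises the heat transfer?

r_cr = 1.82 cm

For a cylinder, r_cr = k_ins/h = 0.177/9.73 = 0.0182 m = 1.82 cm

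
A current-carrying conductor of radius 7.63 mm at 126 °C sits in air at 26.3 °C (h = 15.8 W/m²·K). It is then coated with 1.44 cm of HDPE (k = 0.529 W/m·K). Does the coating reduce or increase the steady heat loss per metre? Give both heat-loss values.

Critical radius for a cylinder: r_cr = k/h = 0.0335 m = 3.35 cm.
Outer radius after coating: r₂ = 0.00763 + 0.0144 = 0.02203 m.
Since r₁ < r_cr and r₂ ≤ r_cr, the coating moves toward the maximum at r_cr — heat loss rises.
Bare: R = 1/(2πr₁h) = 1.320 m·K/W; Q = 99.7/1.320 = 75.5 W/m.
Coated: R = R_cond + R_conv = 0.7763 m·K/W; Q = 99.7/0.7763 = 128 W/m.

increases: 75.5 → 128 W/m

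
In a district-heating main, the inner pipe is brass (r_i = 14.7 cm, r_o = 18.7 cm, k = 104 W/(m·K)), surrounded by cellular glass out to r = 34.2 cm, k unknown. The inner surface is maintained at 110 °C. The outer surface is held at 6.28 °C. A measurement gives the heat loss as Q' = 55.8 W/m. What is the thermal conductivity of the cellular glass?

ΣR = ΔT/Q' = |110 − 6.28|/55.8 = 1.859 m·K/W
Known resistances:
  R'_brass = ln(0.187/0.147)/(2πk) = 0.2407/(2π·104) = 3.683×10^-4 m·K/W
R_cellular glass = ΣR − ΣR_known = 1.859 − 3.683×10^-4 = 1.859 m·K/W
ln(r₂/r₁)/(2πk) = 1.859 ⇒ k = 0.6037/(2π·1.859) = 0.0517 W/m·K

k = 0.0517 W/m·K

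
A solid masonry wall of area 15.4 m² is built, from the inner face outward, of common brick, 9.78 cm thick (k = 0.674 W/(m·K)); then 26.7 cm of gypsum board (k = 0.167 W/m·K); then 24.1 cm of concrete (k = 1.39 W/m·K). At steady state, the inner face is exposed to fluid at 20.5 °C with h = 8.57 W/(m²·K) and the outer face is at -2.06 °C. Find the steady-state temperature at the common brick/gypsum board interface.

Treat each layer as a resistance in series:
  R_conv,in = 1/(hA) = 1/(8.57·15.4) = 0.007577 K/W
  R_common brick = L/(kA) = 0.0978/(0.674·15.4) = 0.009422 K/W
  R_gypsum board = L/(kA) = 0.267/(0.167·15.4) = 0.1038 K/W
  R_concrete = L/(kA) = 0.241/(1.39·15.4) = 0.01126 K/W
ΣR = 0.007577 + 0.009422 + 0.1038 + 0.01126 = 0.1321 K/W
Q = ΔT/ΣR = (20.5 °C − -2.06 °C)/0.1321 = 170.8 W
From the inner boundary to the common brick/gypsum board interface, ΣR_partial = 0.01700 K/W.
T_interface = T_in − Q·ΣR_partial = 20.5 °C − (170.8)(0.01700) = 17.6 °C

T = 17.6 °C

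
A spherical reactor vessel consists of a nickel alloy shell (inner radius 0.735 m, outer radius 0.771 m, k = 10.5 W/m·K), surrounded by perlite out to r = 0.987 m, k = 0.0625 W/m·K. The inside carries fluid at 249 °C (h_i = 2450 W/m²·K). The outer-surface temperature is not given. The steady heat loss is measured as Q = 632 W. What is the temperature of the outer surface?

Series resistances:
  R_conv,in = 1/(4πr²h) = 1/(4π·0.735²·2450) = 6.012×10^-5 K/W
  R_nickel alloy = (1/0.735 − 1/0.771)/(4πk) = 0.06353/(4π·10.5) = 4.815×10^-4 K/W
  R_perlite = (1/0.771 − 1/0.987)/(4πk) = 0.2838/(4π·0.0625) = 0.3614 K/W
ΣR = 0.3619 K/W
ΔT = Q·ΣR = 632 × 0.3619 = 228.7 K
Heat flows outward, so T_out = T_in − ΔT = 249 − 228.7 = 20.3 °C

T_out = 20.3 °C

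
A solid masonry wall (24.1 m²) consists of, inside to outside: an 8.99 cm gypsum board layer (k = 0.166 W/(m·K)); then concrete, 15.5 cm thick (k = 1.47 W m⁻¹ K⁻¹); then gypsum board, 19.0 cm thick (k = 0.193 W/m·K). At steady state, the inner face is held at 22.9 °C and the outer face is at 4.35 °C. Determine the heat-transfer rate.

Q = 274 W

Resistance network (inner→outer):
  R_gypsum board = L/(kA) = 0.0899/(0.166·24.1) = 0.02247 K/W
  R_concrete = L/(kA) = 0.155/(1.47·24.1) = 0.004375 K/W
  R_gypsum board = L/(kA) = 0.190/(0.193·24.1) = 0.04085 K/W
ΣR = 0.02247 + 0.004375 + 0.04085 = 0.06770 K/W
Q = ΔT/ΣR = (22.9 °C − 4.35 °C)/0.06770 = 274 W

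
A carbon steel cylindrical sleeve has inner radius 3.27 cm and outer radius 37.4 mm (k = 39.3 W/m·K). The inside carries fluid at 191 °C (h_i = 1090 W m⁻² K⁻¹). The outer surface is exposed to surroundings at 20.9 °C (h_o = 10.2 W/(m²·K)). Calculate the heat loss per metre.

Q' = 403 W/m

Treat each layer as a resistance in series:
  R'_conv,in = 1/(2πr h) = 1/(2π·0.0327·1090) = 0.004465 m·K/W
  R'_carbon steel = ln(0.0374/0.0327)/(2πk) = 0.1343/(2π·39.3) = 5.439×10^-4 m·K/W
  R'_conv,out = 1/(2πr h) = 1/(2π·0.0374·10.2) = 0.4172 m·K/W
ΣR = 0.004465 + 5.439×10^-4 + 0.4172 = 0.4222 m·K/W
Q' = ΔT/ΣR = (191 °C − 20.9 °C)/0.4222 = 403 W/m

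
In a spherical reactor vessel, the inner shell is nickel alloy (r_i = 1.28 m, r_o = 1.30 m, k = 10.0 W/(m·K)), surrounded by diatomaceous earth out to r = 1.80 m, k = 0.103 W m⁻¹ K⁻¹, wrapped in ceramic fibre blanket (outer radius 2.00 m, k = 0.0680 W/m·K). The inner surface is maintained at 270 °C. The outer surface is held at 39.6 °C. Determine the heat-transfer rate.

Q = 1000 W

Resistance network (inner→outer):
  R_nickel alloy = (1/1.28 − 1/1.30)/(4πk) = 0.01202/(4π·10.0) = 9.565×10^-5 K/W
  R_diatomaceous earth = (1/1.30 − 1/1.80)/(4πk) = 0.2137/(4π·0.103) = 0.1651 K/W
  R_ceramic fibre blanket = (1/1.80 − 1/2.00)/(4πk) = 0.05556/(4π·0.0680) = 0.06501 K/W
ΣR = 9.565×10^-5 + 0.1651 + 0.06501 = 0.2302 K/W
Q = ΔT/ΣR = (270 °C − 39.6 °C)/0.2302 = 1000 W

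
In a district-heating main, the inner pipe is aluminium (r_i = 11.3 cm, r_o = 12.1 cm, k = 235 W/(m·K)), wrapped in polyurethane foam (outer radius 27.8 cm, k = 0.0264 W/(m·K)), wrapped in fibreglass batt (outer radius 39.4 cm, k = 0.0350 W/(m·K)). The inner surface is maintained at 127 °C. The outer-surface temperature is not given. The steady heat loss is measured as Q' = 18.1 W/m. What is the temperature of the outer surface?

Sum the resistances:
  R'_aluminium = ln(0.121/0.113)/(2πk) = 0.06840/(2π·235) = 4.633×10^-5 m·K/W
  R'_polyurethane foam = ln(0.278/0.121)/(2πk) = 0.8318/(2π·0.0264) = 5.015 m·K/W
  R'_fibreglass batt = ln(0.394/0.278)/(2πk) = 0.3487/(2π·0.0350) = 1.586 m·K/W
ΣR = 6.601 m·K/W
ΔT = Q'·ΣR = 18.1 × 6.601 = 119.5 K
Heat flows outward, so T_out = T_in − ΔT = 127 − 119.5 = 7.5 °C

T_out = 7.5 °C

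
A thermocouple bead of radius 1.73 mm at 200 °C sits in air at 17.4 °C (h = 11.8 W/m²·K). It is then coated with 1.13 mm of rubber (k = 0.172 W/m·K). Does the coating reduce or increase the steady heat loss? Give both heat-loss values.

Critical radius for a sphere: r_cr = 2k/h = 0.0292 m = 2.92 cm.
Outer radius after coating: r₂ = 0.00173 + 0.00113 = 0.00286 m.
Since r₁ < r_cr and r₂ ≤ r_cr, the coating moves toward the maximum at r_cr — heat loss rises.
Bare: R = 1/(4πr₁²h) = 2253 K/W; Q = 182.6/2253 = 0.0810 W.
Coated: R = R_cond + R_conv = 930.1 K/W; Q = 182.6/930.1 = 0.196 W.

increases: 0.0810 → 0.196 W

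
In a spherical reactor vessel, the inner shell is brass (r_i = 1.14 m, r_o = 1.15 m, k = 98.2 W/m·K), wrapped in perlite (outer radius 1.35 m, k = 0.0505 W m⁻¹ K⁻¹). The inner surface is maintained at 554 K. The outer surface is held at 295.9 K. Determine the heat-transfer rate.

Treat each layer as a resistance in series:
  R_brass = (1/1.14 − 1/1.15)/(4πk) = 0.007628/(4π·98.2) = 6.181×10^-6 K/W
  R_perlite = (1/1.15 − 1/1.35)/(4πk) = 0.1288/(4π·0.0505) = 0.2030 K/W
ΣR = 6.181×10^-6 + 0.2030 = 0.2030 K/W
Q = ΔT/ΣR = (554 K − 295.9 K)/0.2030 = 1270 W

Q = 1270 W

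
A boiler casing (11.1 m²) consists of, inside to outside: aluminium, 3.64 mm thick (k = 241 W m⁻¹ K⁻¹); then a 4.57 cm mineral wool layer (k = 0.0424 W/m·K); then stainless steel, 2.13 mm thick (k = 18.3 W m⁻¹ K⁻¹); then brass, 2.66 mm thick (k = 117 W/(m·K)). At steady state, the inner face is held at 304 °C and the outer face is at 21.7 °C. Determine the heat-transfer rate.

Q = 2.91 kW

Series thermal resistances, inner to outer:
  R_aluminium = L/(kA) = 0.00364/(241·11.1) = 1.361×10^-6 K/W
  R_mineral wool = L/(kA) = 0.0457/(0.0424·11.1) = 0.09710 K/W
  R_stainless steel = L/(kA) = 0.00213/(18.3·11.1) = 1.049×10^-5 K/W
  R_brass = L/(kA) = 0.00266/(117·11.1) = 2.048×10^-6 K/W
ΣR = 1.361×10^-6 + 0.09710 + 1.049×10^-5 + 2.048×10^-6 = 0.09711 K/W
Q = ΔT/ΣR = (304 °C − 21.7 °C)/0.09711 = 2910 W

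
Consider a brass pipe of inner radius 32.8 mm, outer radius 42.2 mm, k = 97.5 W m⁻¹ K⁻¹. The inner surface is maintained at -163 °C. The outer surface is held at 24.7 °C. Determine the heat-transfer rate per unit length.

Q' = 456 kW/m

Q' = 2πk·ΔT/ln(r₂/r₁) = 2π × 97.5 × 187.7 / ln(0.0422/0.0328) = 4.56×10^5 W/m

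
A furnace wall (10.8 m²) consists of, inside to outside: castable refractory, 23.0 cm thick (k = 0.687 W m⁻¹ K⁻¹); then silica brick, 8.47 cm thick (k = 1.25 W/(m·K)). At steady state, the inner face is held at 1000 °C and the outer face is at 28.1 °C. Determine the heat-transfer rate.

Treat each layer as a resistance in series:
  R_castable refractory = L/(kA) = 0.230/(0.687·10.8) = 0.03100 K/W
  R_silica brick = L/(kA) = 0.0847/(1.25·10.8) = 0.006274 K/W
ΣR = 0.03100 + 0.006274 = 0.03727 K/W
Q = ΔT/ΣR = (1000 °C − 28.1 °C)/0.03727 = 26100 W

Q = 26100 W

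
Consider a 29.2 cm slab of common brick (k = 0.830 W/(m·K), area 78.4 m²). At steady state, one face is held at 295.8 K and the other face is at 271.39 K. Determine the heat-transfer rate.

Q = kA·ΔT/L = 0.830 × 78.4 × |295.8 K − 271.39 K| / 0.292 = 5440 W

Q = 5.44 kW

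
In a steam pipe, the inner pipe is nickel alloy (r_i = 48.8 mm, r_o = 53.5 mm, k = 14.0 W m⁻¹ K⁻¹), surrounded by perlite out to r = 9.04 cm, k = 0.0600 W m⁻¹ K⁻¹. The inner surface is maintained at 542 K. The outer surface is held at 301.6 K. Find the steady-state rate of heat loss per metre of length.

Series thermal resistances, inner to outer:
  R'_nickel alloy = ln(0.0535/0.0488)/(2πk) = 0.09195/(2π·14.0) = 0.001045 m·K/W
  R'_perlite = ln(0.0904/0.0535)/(2πk) = 0.5246/(2π·0.0600) = 1.391 m·K/W
ΣR = 0.001045 + 1.391 = 1.392 m·K/W
Q' = ΔT/ΣR = (542 K − 301.6 K)/1.392 = 173 W/m

Q' = 173 W/m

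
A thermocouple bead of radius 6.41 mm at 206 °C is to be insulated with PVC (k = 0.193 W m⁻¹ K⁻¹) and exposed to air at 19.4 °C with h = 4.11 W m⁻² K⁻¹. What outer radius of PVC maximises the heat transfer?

r_cr = 9.39 cm

For a sphere, r_cr = 2k_ins/h = 2·0.193/4.11 = 0.0939 m = 9.39 cm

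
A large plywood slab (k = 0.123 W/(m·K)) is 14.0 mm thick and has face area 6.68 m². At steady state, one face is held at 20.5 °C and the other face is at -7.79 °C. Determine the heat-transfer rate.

Q = 1660 W

Q = kA·ΔT/L = 0.123 × 6.68 × |20.5 °C − -7.79 °C| / 0.0140 = 1660 W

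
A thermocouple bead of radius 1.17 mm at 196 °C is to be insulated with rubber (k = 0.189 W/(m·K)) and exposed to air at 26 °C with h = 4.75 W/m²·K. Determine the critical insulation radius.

For a sphere, r_cr = 2k_ins/h = 2·0.189/4.75 = 0.0796 m = 7.96 cm

r_cr = 7.96 cm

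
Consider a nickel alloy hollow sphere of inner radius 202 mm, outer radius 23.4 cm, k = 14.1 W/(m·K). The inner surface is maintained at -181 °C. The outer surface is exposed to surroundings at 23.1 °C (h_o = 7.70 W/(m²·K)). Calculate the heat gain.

Treat each layer as a resistance in series:
  R_nickel alloy = (1/0.202 − 1/0.234)/(4πk) = 0.6770/(4π·14.1) = 0.003821 K/W
  R_conv,out = 1/(4πr²h) = 1/(4π·0.234²·7.70) = 0.1887 K/W
ΣR = 0.003821 + 0.1887 = 0.1925 K/W
Q = ΔT/ΣR = (-181 °C − 23.1 °C)/0.1925 = -1060 W
(Negative Q ⇒ heat flows inward; heat gain = 1060 W.)

Q = 1060 W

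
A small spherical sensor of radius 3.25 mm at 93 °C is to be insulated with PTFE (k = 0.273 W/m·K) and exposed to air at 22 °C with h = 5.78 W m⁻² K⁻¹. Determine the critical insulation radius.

r_cr = 9.45 cm

For a sphere, r_cr = 2k_ins/h = 2·0.273/5.78 = 0.0945 m = 9.45 cm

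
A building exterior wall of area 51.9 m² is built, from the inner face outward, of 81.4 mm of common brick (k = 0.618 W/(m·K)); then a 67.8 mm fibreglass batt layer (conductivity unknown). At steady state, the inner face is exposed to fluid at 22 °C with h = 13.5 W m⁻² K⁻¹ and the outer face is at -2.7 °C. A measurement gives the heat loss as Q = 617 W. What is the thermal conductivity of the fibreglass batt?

ΣR = ΔT/Q = |22 − -2.7|/617 = 0.04003 K/W
Known resistances:
  R_conv,in = 1/(hA) = 1/(13.5·51.9) = 0.001427 K/W
  R_common brick = L/(kA) = 0.0814/(0.618·51.9) = 0.002538 K/W
R_fibreglass batt = ΣR − ΣR_known = 0.04003 − 0.003965 = 0.03606 K/W
L/(kA) = 0.03606 ⇒ k = 0.0678/(0.03606·51.9) = 0.0362 W/m·K

k = 0.0362 W/m·K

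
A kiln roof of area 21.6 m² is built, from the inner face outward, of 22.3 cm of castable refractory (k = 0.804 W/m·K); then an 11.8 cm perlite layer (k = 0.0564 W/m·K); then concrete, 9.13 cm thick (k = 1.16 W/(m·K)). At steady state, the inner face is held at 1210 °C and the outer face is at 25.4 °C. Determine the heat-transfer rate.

Treat each layer as a resistance in series:
  R_castable refractory = L/(kA) = 0.223/(0.804·21.6) = 0.01284 K/W
  R_perlite = L/(kA) = 0.118/(0.0564·21.6) = 0.09686 K/W
  R_concrete = L/(kA) = 0.0913/(1.16·21.6) = 0.003644 K/W
ΣR = 0.01284 + 0.09686 + 0.003644 = 0.1133 K/W
Q = ΔT/ΣR = (1210 °C − 25.4 °C)/0.1133 = 10500 W

Q = 10.5 kW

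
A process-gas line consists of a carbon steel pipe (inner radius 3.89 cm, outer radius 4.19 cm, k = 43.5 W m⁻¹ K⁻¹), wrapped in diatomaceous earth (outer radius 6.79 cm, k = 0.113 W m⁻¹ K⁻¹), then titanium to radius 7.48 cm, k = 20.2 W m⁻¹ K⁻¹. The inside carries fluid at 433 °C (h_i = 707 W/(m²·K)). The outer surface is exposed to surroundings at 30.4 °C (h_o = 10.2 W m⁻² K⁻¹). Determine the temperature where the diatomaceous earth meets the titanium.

Resistance network (inner→outer):
  R'_conv,in = 1/(2πr h) = 1/(2π·0.0389·707) = 0.005787 m·K/W
  R'_carbon steel = ln(0.0419/0.0389)/(2πk) = 0.07429/(2π·43.5) = 2.718×10^-4 m·K/W
  R'_diatomaceous earth = ln(0.0679/0.0419)/(2πk) = 0.4828/(2π·0.113) = 0.6799 m·K/W
  R'_titanium = ln(0.0748/0.0679)/(2πk) = 0.09678/(2π·20.2) = 7.625×10^-4 m·K/W
  R'_conv,out = 1/(2πr h) = 1/(2π·0.0748·10.2) = 0.2086 m·K/W
ΣR = 0.005787 + 2.718×10^-4 + 0.6799 + 7.625×10^-4 + 0.2086 = 0.8953 m·K/W
Q' = ΔT/ΣR = (433 °C − 30.4 °C)/0.8953 = 449.7 W/m
From the inner boundary to the diatomaceous earth/titanium interface, ΣR_partial = 0.6860 m·K/W.
T_interface = T_in − Q'·ΣR_partial = 433 °C − (449.7)(0.6860) = 125 °C

T = 125 °C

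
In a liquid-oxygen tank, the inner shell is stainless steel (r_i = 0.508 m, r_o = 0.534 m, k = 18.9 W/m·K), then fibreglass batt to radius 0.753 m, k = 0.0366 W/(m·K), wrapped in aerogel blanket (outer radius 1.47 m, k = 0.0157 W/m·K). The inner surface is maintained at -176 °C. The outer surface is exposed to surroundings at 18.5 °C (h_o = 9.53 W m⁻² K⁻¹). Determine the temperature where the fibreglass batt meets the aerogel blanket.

Resistance network (inner→outer):
  R_stainless steel = (1/0.508 − 1/0.534)/(4πk) = 0.09584/(4π·18.9) = 4.035×10^-4 K/W
  R_fibreglass batt = (1/0.534 − 1/0.753)/(4πk) = 0.5446/(4π·0.0366) = 1.184 K/W
  R_aerogel blanket = (1/0.753 − 1/1.47)/(4πk) = 0.6477/(4π·0.0157) = 3.283 K/W
  R_conv,out = 1/(4πr²h) = 1/(4π·1.47²·9.53) = 0.003864 K/W
ΣR = 4.035×10^-4 + 1.184 + 3.283 + 0.003864 = 4.471 K/W
Q = ΔT/ΣR = (-176 °C − 18.5 °C)/4.471 = -43.50 W
From the inner boundary to the fibreglass batt/aerogel blanket interface, ΣR_partial = 1.184 K/W.
T_interface = T_in − Q·ΣR_partial = -176 °C − (-43.50)(1.184) = -124 °C

T = -124 °C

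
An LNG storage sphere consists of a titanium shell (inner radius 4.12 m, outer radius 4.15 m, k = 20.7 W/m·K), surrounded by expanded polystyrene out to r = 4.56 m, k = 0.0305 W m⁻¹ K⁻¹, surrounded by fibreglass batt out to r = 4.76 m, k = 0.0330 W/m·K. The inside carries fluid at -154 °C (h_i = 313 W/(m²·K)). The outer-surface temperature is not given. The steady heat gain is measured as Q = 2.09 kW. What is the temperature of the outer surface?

Series resistances:
  R_conv,in = 1/(4πr²h) = 1/(4π·4.12²·313) = 1.498×10^-5 K/W
  R_titanium = (1/4.12 − 1/4.15)/(4πk) = 0.001755/(4π·20.7) = 6.745×10^-6 K/W
  R_expanded polystyrene = (1/4.15 − 1/4.56)/(4πk) = 0.02167/(4π·0.0305) = 0.05653 K/W
  R_fibreglass batt = (1/4.56 − 1/4.76)/(4πk) = 0.009214/(4π·0.0330) = 0.02222 K/W
ΣR = 0.07877 K/W
ΔT = Q·ΣR = 2090 × 0.07877 = 164.6 K
Heat flows inward, so T_out = T_in + ΔT = -154 + 164.6 = 10.6 °C

T_out = 10.6 °C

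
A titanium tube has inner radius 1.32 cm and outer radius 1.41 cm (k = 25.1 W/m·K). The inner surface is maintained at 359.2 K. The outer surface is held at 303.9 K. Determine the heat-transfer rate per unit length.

Q' = 132 kW/m

Q' = 2πk·ΔT/ln(r₂/r₁) = 2π × 25.1 × 55.3 / ln(0.0141/0.0132) = 1.32×10^5 W/m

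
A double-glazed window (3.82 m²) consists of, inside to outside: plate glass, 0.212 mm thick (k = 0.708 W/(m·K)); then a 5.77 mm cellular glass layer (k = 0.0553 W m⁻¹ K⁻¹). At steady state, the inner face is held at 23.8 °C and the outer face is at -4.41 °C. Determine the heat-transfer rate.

Q = 1030 W

Series thermal resistances, inner to outer:
  R_plate glass = L/(kA) = 2.12×10^-4/(0.708·3.82) = 7.839×10^-5 K/W
  R_cellular glass = L/(kA) = 0.00577/(0.0553·3.82) = 0.02731 K/W
ΣR = 7.839×10^-5 + 0.02731 = 0.02739 K/W
Q = ΔT/ΣR = (23.8 °C − -4.41 °C)/0.02739 = 1030 W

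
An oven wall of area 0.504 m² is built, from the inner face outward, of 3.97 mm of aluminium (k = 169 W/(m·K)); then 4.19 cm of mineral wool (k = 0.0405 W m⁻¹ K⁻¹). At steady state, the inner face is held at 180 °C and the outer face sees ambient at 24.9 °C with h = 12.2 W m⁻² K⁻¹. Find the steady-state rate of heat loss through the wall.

Resistance network (inner→outer):
  R_aluminium = L/(kA) = 0.00397/(169·0.504) = 4.661×10^-5 K/W
  R_mineral wool = L/(kA) = 0.0419/(0.0405·0.504) = 2.053 K/W
  R_conv,out = 1/(hA) = 1/(12.2·0.504) = 0.1626 K/W
ΣR = 4.661×10^-5 + 2.053 + 0.1626 = 2.216 K/W
Q = ΔT/ΣR = (180 °C − 24.9 °C)/2.216 = 70.0 W

Q = 70.0 W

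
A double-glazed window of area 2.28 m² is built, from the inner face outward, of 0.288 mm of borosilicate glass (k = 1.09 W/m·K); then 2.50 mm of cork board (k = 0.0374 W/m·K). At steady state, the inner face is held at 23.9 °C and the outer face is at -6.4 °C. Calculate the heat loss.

Q = 1030 W

Resistance network (inner→outer):
  R_borosilicate glass = L/(kA) = 2.88×10^-4/(1.09·2.28) = 1.159×10^-4 K/W
  R_cork board = L/(kA) = 0.00250/(0.0374·2.28) = 0.02932 K/W
ΣR = 1.159×10^-4 + 0.02932 = 0.02944 K/W
Q = ΔT/ΣR = (23.9 °C − -6.4 °C)/0.02944 = 1030 W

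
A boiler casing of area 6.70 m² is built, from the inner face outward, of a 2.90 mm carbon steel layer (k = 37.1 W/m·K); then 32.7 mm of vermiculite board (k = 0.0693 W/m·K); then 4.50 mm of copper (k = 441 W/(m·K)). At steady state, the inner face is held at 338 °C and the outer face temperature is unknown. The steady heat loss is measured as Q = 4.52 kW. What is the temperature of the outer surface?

T_out = 19.6 °C

Sum the resistances:
  R_carbon steel = L/(kA) = 0.00290/(37.1·6.70) = 1.167×10^-5 K/W
  R_vermiculite board = L/(kA) = 0.0327/(0.0693·6.70) = 0.07043 K/W
  R_copper = L/(kA) = 0.00450/(441·6.70) = 1.523×10^-6 K/W
ΣR = 0.07044 K/W
ΔT = Q·ΣR = 4520 × 0.07044 = 318.4 K
Heat flows outward, so T_out = T_in − ΔT = 338 − 318.4 = 19.6 °C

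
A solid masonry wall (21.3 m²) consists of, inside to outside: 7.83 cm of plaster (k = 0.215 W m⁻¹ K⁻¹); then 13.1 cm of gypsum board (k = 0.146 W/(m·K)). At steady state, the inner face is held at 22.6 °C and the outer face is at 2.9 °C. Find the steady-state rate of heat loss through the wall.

Series thermal resistances, inner to outer:
  R_plaster = L/(kA) = 0.0783/(0.215·21.3) = 0.01710 K/W
  R_gypsum board = L/(kA) = 0.131/(0.146·21.3) = 0.04212 K/W
ΣR = 0.01710 + 0.04212 = 0.05922 K/W
Q = ΔT/ΣR = (22.6 °C − 2.9 °C)/0.05922 = 333 W

Q = 333 W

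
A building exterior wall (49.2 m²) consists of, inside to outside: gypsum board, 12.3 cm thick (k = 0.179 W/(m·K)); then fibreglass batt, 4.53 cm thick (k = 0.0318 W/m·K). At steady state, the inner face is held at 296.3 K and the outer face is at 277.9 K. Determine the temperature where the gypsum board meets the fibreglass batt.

Resistance network (inner→outer):
  R_gypsum board = L/(kA) = 0.123/(0.179·49.2) = 0.01397 K/W
  R_fibreglass batt = L/(kA) = 0.0453/(0.0318·49.2) = 0.02895 K/W
ΣR = 0.01397 + 0.02895 = 0.04292 K/W
Q = ΔT/ΣR = (296.3 K − 277.9 K)/0.04292 = 428.7 W
From the inner boundary to the gypsum board/fibreglass batt interface, ΣR_partial = 0.01397 K/W.
T_interface = T_in − Q·ΣR_partial = 296.3 K − (428.7)(0.01397) = 290.3 K

T = 290.3 K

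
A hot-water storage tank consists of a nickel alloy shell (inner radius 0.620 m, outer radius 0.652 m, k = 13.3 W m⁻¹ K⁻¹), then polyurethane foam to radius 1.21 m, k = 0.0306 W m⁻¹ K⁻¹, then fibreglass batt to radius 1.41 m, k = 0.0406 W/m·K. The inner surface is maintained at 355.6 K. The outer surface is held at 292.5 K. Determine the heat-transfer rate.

Q = 30.5 W

Resistance network (inner→outer):
  R_nickel alloy = (1/0.620 − 1/0.652)/(4πk) = 0.07916/(4π·13.3) = 4.736×10^-4 K/W
  R_polyurethane foam = (1/0.652 − 1/1.21)/(4πk) = 0.7073/(4π·0.0306) = 1.839 K/W
  R_fibreglass batt = (1/1.21 − 1/1.41)/(4πk) = 0.1172/(4π·0.0406) = 0.2298 K/W
ΣR = 4.736×10^-4 + 1.839 + 0.2298 = 2.069 K/W
Q = ΔT/ΣR = (355.6 K − 292.5 K)/2.069 = 30.5 W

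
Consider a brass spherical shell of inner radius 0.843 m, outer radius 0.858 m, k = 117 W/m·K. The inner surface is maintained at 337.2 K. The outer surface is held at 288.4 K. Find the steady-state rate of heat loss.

Q = 3460 kW

Q = 4πk·ΔT/(1/r₁ − 1/r₂) = 4π × 117 × 48.8 / (1/0.843 − 1/0.858) = 3.46×10^6 W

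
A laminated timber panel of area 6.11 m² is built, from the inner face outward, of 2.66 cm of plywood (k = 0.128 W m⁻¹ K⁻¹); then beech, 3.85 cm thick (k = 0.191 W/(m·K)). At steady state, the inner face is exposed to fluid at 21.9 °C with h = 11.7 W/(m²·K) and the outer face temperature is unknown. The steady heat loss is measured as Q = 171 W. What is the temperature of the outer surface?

Series resistances:
  R_conv,in = 1/(hA) = 1/(11.7·6.11) = 0.01399 K/W
  R_plywood = L/(kA) = 0.0266/(0.128·6.11) = 0.03401 K/W
  R_beech = L/(kA) = 0.0385/(0.191·6.11) = 0.03299 K/W
ΣR = 0.08099 K/W
ΔT = Q·ΣR = 171 × 0.08099 = 13.85 K
Heat flows outward, so T_out = T_in − ΔT = 21.9 − 13.85 = 8.05 °C

T_out = 8.05 °C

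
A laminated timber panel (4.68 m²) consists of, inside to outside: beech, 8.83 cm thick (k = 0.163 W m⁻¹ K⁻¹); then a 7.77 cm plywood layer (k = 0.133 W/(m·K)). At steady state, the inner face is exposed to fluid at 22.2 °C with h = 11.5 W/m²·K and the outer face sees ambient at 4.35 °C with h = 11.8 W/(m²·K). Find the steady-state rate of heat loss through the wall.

Q = 64.4 W

Treat each layer as a resistance in series:
  R_conv,in = 1/(hA) = 1/(11.5·4.68) = 0.01858 K/W
  R_beech = L/(kA) = 0.0883/(0.163·4.68) = 0.1158 K/W
  R_plywood = L/(kA) = 0.0777/(0.133·4.68) = 0.1248 K/W
  R_conv,out = 1/(hA) = 1/(11.8·4.68) = 0.01811 K/W
ΣR = 0.01858 + 0.1158 + 0.1248 + 0.01811 = 0.2773 K/W
Q = ΔT/ΣR = (22.2 °C − 4.35 °C)/0.2773 = 64.4 W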